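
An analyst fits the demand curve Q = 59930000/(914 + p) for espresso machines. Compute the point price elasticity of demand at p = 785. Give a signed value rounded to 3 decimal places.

dQ/dp = −59930000/(914 + p)² = -20.7614. At p = 785, Q = 35273.7.
Ed = (dQ/dp)·(p/Q) = (-20.7614) × (785/35273.7) = -0.46203…

-0.462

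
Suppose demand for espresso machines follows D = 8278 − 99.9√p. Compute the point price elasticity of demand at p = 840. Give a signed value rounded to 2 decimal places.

-0.27

dD/dp = −99.9/(2√p) = -1.72344. At p = 840, D = 5382.62.
Ed = (dD/dp)·(p/D) = (-1.72344) × (840/5382.62) = -0.2689…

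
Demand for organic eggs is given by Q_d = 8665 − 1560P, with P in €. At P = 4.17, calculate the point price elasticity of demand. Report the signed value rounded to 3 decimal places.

-3.012

dQ_d/dP = −1560. At P = 4.17, Q_d = 8665 − 1560(4.17) = 2159.8.
Ed = (dQ_d/dP)·(P/Q_d) = −1560 × (4.17/2159.8) = -3.01194…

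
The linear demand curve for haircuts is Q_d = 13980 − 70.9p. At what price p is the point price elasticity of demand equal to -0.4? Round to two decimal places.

56.34

Ed = −70.9p/(13980 − 70.9p). Set this equal to -0.4:
70.9p = 0.4·(13980 − 70.9p) ⇒ 70.9p(1 + 0.4) = 0.4·13980
p = 0.4·13980 / (70.9·1.4) = 56.3368…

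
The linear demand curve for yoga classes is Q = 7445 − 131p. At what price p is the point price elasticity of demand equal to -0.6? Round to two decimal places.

Ed = −131p/(7445 − 131p). Set this equal to -0.6:
131p = 0.6·(7445 − 131p) ⇒ 131p(1 + 0.6) = 0.6·7445
p = 0.6·7445 / (131·1.6) = 21.3120…

21.31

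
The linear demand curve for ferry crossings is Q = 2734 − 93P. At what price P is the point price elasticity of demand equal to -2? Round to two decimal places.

Ed = −93P/(2734 − 93P). Set this equal to -2:
93P = 2·(2734 − 93P) ⇒ 93P(1 + 2) = 2·2734
P = 2·2734 / (93·3) = 19.5985…

19.60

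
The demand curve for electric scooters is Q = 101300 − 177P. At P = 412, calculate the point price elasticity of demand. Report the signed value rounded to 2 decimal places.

dQ/dP = −177. At P = 412, Q = 101300 − 177(412) = 28376.
Ed = (dQ/dP)·(P/Q) = −177 × (412/28376) = -2.5699…

-2.57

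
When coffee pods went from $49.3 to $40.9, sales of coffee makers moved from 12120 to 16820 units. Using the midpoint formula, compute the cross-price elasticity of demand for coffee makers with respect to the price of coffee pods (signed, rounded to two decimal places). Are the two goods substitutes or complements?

-1.74; complements

%ΔQ_{coffee makers} = (16820 − 12120)/avg = 4700/14470 = 0.324809…
%ΔP_{coffee pods} = (40.9 − 49.3)/avg = -8.4/45.1 = -0.186252…
E_cross = (4700/14470) / (-8.4/45.1) = -1.7439…
E_cross < 0 ⇒ the goods are complements.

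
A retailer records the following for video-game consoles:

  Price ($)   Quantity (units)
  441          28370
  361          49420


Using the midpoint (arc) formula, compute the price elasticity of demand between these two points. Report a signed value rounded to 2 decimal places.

%ΔQ = (49420 − 28370) / [(28370 + 49420)/2] = 21050/38895 = 0.541200…
%ΔP = (361 − 441) / [(441 + 361)/2] = -80/401 = -0.199501…
Arc Ed = %ΔQ / %ΔP = (21050/38895) / (-80/401) = -2.7127…

-2.71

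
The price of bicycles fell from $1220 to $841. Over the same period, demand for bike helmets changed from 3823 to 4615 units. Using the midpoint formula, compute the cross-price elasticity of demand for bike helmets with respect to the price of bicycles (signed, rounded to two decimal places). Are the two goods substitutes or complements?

-0.51; complements

%ΔQ_{bike helmets} = (4615 − 3823)/avg = 792/4219 = 0.187722…
%ΔP_{bicycles} = (841 − 1220)/avg = -379/1030.5 = -0.367782…
E_cross = (792/4219) / (-379/1030.5) = -0.5104…
E_cross < 0 ⇒ the goods are complements.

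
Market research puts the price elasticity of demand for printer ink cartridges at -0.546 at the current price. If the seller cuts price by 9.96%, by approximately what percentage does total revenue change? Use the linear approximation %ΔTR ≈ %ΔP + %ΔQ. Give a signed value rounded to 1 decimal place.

-4.5%

%ΔQ ≈ Ed × %ΔP = (-0.546) × (-9.96%) = +5.4382%
%ΔTR ≈ %ΔP + %ΔQ = (-9.96%) + (+5.4382%) = -4.5218%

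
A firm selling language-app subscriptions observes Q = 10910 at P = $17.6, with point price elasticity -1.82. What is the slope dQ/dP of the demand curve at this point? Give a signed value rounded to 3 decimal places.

-1128.193

Ed = (dQ/dP)·(P/Q) ⇒ dQ/dP = Ed·Q/P = (-1.82)·10910/17.6 = -1128.19318…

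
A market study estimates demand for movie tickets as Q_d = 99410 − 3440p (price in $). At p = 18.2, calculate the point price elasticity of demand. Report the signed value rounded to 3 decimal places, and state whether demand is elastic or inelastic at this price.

dQ_d/dp = −3440. At p = 18.2, Q_d = 99410 − 3440(18.2) = 36802.
Ed = (dQ_d/dp)·(p/Q_d) = −3440 × (18.2/36802) = -1.70121…
|Ed| = 1.701 > 1, so demand is elastic.

-1.701; elastic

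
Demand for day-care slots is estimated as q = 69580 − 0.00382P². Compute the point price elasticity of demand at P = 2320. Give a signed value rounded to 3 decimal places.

dq/dP = −2·0.00382·P = -17.7248. At P = 2320, q = 49019.232.
Ed = (dq/dP)·(P/q) = (-17.7248) × (2320/49019.232) = -0.83888…

-0.839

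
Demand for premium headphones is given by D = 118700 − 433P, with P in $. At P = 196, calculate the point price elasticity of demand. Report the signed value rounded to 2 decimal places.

-2.51

dD/dP = −433. At P = 196, D = 118700 − 433(196) = 33832.
Ed = (dD/dP)·(P/D) = −433 × (196/33832) = -2.5085…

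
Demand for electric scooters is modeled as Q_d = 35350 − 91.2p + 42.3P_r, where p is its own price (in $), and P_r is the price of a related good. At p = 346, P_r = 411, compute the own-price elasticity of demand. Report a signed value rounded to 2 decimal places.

-1.49

At the given values, Q_d = 35350 − 91.2(346) + 42.3(411) = 21180.1.
∂Q_d/∂p = −91.2.
E = (-91.2) × (346/21180.1) = -1.4898…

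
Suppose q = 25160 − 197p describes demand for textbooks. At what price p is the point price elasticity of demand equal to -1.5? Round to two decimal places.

Ed = −197p/(25160 − 197p). Set this equal to -1.5:
197p = 1.5·(25160 − 197p) ⇒ 197p(1 + 1.5) = 1.5·25160
p = 1.5·25160 / (197·2.5) = 76.6294…

76.63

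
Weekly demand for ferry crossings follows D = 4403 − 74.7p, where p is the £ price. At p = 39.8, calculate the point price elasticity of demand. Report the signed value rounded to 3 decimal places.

dD/dp = −74.7. At p = 39.8, D = 4403 − 74.7(39.8) = 1429.94.
Ed = (dD/dp)·(p/D) = −74.7 × (39.8/1429.94) = -2.07915…

-2.079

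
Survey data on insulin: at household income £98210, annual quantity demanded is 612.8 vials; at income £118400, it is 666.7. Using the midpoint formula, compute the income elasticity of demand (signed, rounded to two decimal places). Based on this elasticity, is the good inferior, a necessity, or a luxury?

0.45; necessity

%ΔQ = (666.7 − 612.8)/[( 612.8 + 666.7)/2] = 53.9/639.75 = 0.084251…
%ΔIncome = (118400 − 98210)/[( 98210 + 118400)/2] = 20190/108305 = 0.186417…
E_income = (53.9/639.75) / (20190/108305) = 0.4519…
0 < E_income < 1 ⇒ normal good, necessity.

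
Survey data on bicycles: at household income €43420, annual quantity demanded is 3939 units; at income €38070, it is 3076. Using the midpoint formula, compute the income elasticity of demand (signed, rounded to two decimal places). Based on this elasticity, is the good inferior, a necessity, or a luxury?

1.87; luxury

%ΔQ = (3076 − 3939)/[( 3939 + 3076)/2] = -863/3507.5 = -0.246044…
%ΔIncome = (38070 − 43420)/[( 43420 + 38070)/2] = -5350/40745 = -0.131304…
E_income = (-863/3507.5) / (-5350/40745) = 1.8738…
E_income > 1 ⇒ normal good, luxury.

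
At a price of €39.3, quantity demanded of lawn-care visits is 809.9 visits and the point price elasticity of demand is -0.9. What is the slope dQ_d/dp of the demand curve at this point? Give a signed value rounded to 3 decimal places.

-18.547

Ed = (dQ_d/dp)·(p/Q_d) ⇒ dQ_d/dp = Ed·Q_d/p = (-0.9)·809.9/39.3 = -18.54732…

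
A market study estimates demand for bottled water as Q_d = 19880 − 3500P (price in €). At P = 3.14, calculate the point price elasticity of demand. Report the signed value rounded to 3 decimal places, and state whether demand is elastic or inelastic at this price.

dQ_d/dP = −3500. At P = 3.14, Q_d = 19880 − 3500(3.14) = 8890.
Ed = (dQ_d/dP)·(P/Q_d) = −3500 × (3.14/8890) = -1.23622…
|Ed| = 1.236 > 1, so demand is elastic.

-1.236; elastic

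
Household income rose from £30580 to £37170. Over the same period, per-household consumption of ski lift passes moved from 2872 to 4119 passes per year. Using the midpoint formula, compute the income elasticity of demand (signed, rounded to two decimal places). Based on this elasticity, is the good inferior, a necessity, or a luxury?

1.83; luxury

%ΔQ = (4119 − 2872)/[( 2872 + 4119)/2] = 1247/3495.5 = 0.356744…
%ΔIncome = (37170 − 30580)/[( 30580 + 37170)/2] = 6590/33875 = 0.194538…
E_income = (1247/3495.5) / (6590/33875) = 1.8337…
E_income > 1 ⇒ normal good, luxury.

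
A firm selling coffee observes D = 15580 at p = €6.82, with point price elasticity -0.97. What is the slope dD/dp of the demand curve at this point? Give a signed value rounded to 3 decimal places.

Ed = (dD/dp)·(p/D) ⇒ dD/dp = Ed·D/p = (-0.97)·15580/6.82 = -2215.92375…

-2215.924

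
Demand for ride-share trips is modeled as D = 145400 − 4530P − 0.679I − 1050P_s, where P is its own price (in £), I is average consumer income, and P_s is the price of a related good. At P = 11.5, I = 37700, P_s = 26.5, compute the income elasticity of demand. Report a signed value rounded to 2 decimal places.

-0.64

At the given values, D = 145400 − 4530(11.5) − 0.679(37700) − 1050(26.5) = 39881.7.
∂D/∂I = -0.679.
E = (-0.679) × (37700/39881.7) = -0.6418…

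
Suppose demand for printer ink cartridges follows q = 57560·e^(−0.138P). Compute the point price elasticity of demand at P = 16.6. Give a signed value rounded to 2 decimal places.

-2.29

dq/dP = −0.138·q = -803.745. At P = 16.6, q = 5824.24.
Ed = (dq/dP)·(P/q) = (-803.745) × (16.6/5824.24) = -2.2908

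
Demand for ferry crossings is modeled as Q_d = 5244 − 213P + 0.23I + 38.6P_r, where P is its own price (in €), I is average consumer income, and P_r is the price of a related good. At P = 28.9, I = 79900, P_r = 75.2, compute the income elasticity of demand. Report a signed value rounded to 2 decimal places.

0.90

At the given values, Q_d = 5244 − 213(28.9) + 0.23(79900) + 38.6(75.2) = 20368.02.
∂Q_d/∂I = 0.23.
E = (0.23) × (79900/20368.02) = 0.9022…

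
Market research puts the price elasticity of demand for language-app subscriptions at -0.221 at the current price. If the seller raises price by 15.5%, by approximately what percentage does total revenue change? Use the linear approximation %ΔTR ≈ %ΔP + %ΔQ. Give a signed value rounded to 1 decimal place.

+12.1%

%ΔQ ≈ Ed × %ΔP = (-0.221) × (+15.5%) = -3.4255%
%ΔTR ≈ %ΔP + %ΔQ = (+15.5%) + (-3.4255%) = +12.0745%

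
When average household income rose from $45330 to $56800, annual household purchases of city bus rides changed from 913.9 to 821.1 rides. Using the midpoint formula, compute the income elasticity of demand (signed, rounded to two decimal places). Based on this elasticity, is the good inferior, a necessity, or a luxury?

%ΔQ = (821.1 − 913.9)/[( 913.9 + 821.1)/2] = -92.8/867.5 = -0.106974…
%ΔIncome = (56800 − 45330)/[( 45330 + 56800)/2] = 11470/51065 = 0.224615…
E_income = (-92.8/867.5) / (11470/51065) = -0.4762…
E_income < 0 ⇒ inferior good.

-0.48; inferior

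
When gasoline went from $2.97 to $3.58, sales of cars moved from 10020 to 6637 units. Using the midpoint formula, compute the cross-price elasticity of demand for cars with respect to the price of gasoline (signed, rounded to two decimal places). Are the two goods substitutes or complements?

-2.18; complements

%ΔQ_{cars} = (6637 − 10020)/avg = -3383/8328.5 = -0.406195…
%ΔP_{gasoline} = (3.58 − 2.97)/avg = 0.61/3.275 = 0.186259…
E_cross = (-3383/8328.5) / (0.61/3.275) = -2.1808…
E_cross < 0 ⇒ the goods are complements.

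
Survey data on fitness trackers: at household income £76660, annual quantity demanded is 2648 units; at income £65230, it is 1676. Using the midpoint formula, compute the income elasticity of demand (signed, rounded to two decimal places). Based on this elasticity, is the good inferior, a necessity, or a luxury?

%ΔQ = (1676 − 2648)/[( 2648 + 1676)/2] = -972/2162 = -0.449583…
%ΔIncome = (65230 − 76660)/[( 76660 + 65230)/2] = -11430/70945 = -0.161110…
E_income = (-972/2162) / (-11430/70945) = 2.7905…
E_income > 1 ⇒ normal good, luxury.

2.79; luxury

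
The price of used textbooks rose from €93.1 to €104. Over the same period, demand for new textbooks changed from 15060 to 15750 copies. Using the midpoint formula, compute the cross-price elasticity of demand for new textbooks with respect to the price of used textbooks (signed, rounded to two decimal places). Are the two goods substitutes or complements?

%ΔQ_{new textbooks} = (15750 − 15060)/avg = 690/15405 = 0.044790…
%ΔP_{used textbooks} = (104 − 93.1)/avg = 10.9/98.55 = 0.110603…
E_cross = (690/15405) / (10.9/98.55) = 0.4049…
E_cross > 0 ⇒ the goods are substitutes.

0.40; substitutes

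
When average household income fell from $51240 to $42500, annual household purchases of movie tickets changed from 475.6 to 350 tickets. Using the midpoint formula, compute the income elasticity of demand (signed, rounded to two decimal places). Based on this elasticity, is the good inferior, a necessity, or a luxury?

1.63; luxury

%ΔQ = (350 − 475.6)/[( 475.6 + 350)/2] = -125.6/412.8 = -0.304263…
%ΔIncome = (42500 − 51240)/[( 51240 + 42500)/2] = -8740/46870 = -0.186473…
E_income = (-125.6/412.8) / (-8740/46870) = 1.6316…
E_income > 1 ⇒ normal good, luxury.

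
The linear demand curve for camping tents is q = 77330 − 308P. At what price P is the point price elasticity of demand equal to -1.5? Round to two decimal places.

150.64

Ed = −308P/(77330 − 308P). Set this equal to -1.5:
308P = 1.5·(77330 − 308P) ⇒ 308P(1 + 1.5) = 1.5·77330
P = 1.5·77330 / (308·2.5) = 150.6428…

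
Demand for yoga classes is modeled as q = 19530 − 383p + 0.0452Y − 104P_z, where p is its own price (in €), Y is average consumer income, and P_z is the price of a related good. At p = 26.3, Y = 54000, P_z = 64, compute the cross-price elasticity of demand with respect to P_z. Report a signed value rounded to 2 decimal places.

At the given values, q = 19530 − 383(26.3) + 0.0452(54000) − 104(64) = 5241.9.
∂q/∂P_z = -104.
E = (-104) × (64/5241.9) = -1.2697…

-1.27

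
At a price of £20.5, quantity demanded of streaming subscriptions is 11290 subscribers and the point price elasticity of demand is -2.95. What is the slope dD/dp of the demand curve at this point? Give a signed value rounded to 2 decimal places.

-1624.66

Ed = (dD/dp)·(p/D) ⇒ dD/dp = Ed·D/p = (-2.95)·11290/20.5 = -1624.6585…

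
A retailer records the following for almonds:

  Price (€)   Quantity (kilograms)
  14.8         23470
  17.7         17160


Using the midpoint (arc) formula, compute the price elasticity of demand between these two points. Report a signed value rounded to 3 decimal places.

%ΔQ = (17160 − 23470) / [(23470 + 17160)/2] = -6310/20315 = -0.310607…
%ΔP = (17.7 − 14.8) / [(14.8 + 17.7)/2] = 2.9/16.25 = 0.178461…
Arc Ed = %ΔQ / %ΔP = (-6310/20315) / (2.9/16.25) = -1.74047…

-1.740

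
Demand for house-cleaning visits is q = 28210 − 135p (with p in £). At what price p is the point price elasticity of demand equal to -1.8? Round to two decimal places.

134.33

Ed = −135p/(28210 − 135p). Set this equal to -1.8:
135p = 1.8·(28210 − 135p) ⇒ 135p(1 + 1.8) = 1.8·28210
p = 1.8·28210 / (135·2.8) = 134.3333…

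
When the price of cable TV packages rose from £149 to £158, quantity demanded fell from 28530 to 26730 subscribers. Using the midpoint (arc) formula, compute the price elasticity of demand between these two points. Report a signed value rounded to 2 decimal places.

-1.11

%ΔQ = (26730 − 28530) / [(28530 + 26730)/2] = -1800/27630 = -0.065146…
%ΔP = (158 − 149) / [(149 + 158)/2] = 9/153.5 = 0.058631…
Arc Ed = %ΔQ / %ΔP = (-1800/27630) / (9/153.5) = -1.1111…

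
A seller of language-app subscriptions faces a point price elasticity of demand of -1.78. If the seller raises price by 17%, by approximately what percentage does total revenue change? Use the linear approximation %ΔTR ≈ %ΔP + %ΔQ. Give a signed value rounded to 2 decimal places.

%ΔQ ≈ Ed × %ΔP = (-1.78) × (+17%) = -30.2600%
%ΔTR ≈ %ΔP + %ΔQ = (+17%) + (-30.2600%) = -13.2600%

-13.26%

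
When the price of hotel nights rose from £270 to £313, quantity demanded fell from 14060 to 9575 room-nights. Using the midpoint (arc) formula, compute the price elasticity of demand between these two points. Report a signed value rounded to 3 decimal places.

-2.573

%ΔQ = (9575 − 14060) / [(14060 + 9575)/2] = -4485/11817.5 = -0.379521…
%ΔP = (313 − 270) / [(270 + 313)/2] = 43/291.5 = 0.147512…
Arc Ed = %ΔQ / %ΔP = (-4485/11817.5) / (43/291.5) = -2.57280…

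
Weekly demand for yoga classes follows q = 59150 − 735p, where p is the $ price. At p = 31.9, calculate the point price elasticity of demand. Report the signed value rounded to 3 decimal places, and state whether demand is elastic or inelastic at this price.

-0.657; inelastic

dq/dp = −735. At p = 31.9, q = 59150 − 735(31.9) = 35703.5.
Ed = (dq/dp)·(p/q) = −735 × (31.9/35703.5) = -0.65670…
|Ed| = 0.657 < 1, so demand is inelastic.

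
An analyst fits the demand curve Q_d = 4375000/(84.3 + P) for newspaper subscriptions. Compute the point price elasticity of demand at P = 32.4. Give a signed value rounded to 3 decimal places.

dQ_d/dP = −4375000/(84.3 + P)² = -321.245. At P = 32.4, Q_d = 37489.3.
Ed = (dQ_d/dP)·(P/Q_d) = (-321.245) × (32.4/37489.3) = -0.27763…

-0.278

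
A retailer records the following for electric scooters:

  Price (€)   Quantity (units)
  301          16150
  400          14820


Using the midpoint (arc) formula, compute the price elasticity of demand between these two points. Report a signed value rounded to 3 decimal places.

-0.304

%ΔQ = (14820 − 16150) / [(16150 + 14820)/2] = -1330/15485 = -0.085889…
%ΔP = (400 − 301) / [(301 + 400)/2] = 99/350.5 = 0.282453…
Arc Ed = %ΔQ / %ΔP = (-1330/15485) / (99/350.5) = -0.30408…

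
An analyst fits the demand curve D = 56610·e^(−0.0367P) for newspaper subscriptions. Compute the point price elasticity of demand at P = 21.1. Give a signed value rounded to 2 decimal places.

-0.77

dD/dP = −0.0367·D = -957.755. At P = 21.1, D = 26096.9.
Ed = (dD/dP)·(P/D) = (-957.755) × (21.1/26096.9) = -0.7743…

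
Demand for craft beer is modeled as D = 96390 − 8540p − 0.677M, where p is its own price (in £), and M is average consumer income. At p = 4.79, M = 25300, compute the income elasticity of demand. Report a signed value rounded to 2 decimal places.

At the given values, D = 96390 − 8540(4.79) − 0.677(25300) = 38355.3.
∂D/∂M = -0.677.
E = (-0.677) × (25300/38355.3) = -0.4465…

-0.45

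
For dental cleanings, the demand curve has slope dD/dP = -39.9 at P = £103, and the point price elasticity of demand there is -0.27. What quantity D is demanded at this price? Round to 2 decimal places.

Ed = (dD/dP)·(P/D) ⇒ D = (dD/dP)·P/Ed = (-39.9)·103/(-0.27) = 15221.1111…

15221.11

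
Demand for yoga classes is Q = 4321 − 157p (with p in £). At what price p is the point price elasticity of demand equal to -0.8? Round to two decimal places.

12.23

Ed = −157p/(4321 − 157p). Set this equal to -0.8:
157p = 0.8·(4321 − 157p) ⇒ 157p(1 + 0.8) = 0.8·4321
p = 0.8·4321 / (157·1.8) = 12.2321…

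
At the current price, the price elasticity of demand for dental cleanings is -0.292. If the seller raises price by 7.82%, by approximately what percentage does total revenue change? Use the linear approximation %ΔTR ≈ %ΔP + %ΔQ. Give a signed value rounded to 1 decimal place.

%ΔQ ≈ Ed × %ΔP = (-0.292) × (+7.82%) = -2.2834%
%ΔTR ≈ %ΔP + %ΔQ = (+7.82%) + (-2.2834%) = +5.5366%

+5.5%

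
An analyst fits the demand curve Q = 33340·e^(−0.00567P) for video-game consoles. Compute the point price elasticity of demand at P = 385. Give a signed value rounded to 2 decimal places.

-2.18

dQ/dP = −0.00567·Q = -21.3062. At P = 385, Q = 3757.7.
Ed = (dQ/dP)·(P/Q) = (-21.3062) × (385/3757.7) = -2.1829…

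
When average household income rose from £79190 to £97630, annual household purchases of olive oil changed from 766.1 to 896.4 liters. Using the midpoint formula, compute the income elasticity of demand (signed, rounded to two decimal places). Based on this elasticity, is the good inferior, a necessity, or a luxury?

0.75; necessity

%ΔQ = (896.4 − 766.1)/[( 766.1 + 896.4)/2] = 130.3/831.25 = 0.156751…
%ΔIncome = (97630 − 79190)/[( 79190 + 97630)/2] = 18440/88410 = 0.208573…
E_income = (130.3/831.25) / (18440/88410) = 0.7515…
0 < E_income < 1 ⇒ normal good, necessity.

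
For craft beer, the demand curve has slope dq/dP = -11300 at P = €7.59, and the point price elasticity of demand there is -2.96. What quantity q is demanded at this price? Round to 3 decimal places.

Ed = (dq/dP)·(P/q) ⇒ q = (dq/dP)·P/Ed = (-11300)·7.59/(-2.96) = 28975.33783…

28975.338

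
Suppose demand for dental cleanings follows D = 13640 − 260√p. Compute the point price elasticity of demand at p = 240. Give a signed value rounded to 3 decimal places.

-0.210

dD/dp = −260/(2√p) = -8.39146. At p = 240, D = 9612.1.
Ed = (dD/dp)·(p/D) = (-8.39146) × (240/9612.1) = -0.20952…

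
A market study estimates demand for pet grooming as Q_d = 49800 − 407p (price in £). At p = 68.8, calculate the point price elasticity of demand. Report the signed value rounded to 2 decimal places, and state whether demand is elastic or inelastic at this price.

dQ_d/dp = −407. At p = 68.8, Q_d = 49800 − 407(68.8) = 21798.4.
Ed = (dQ_d/dp)·(p/Q_d) = −407 × (68.8/21798.4) = -1.2845…
|Ed| = 1.28 > 1, so demand is elastic.

-1.28; elastic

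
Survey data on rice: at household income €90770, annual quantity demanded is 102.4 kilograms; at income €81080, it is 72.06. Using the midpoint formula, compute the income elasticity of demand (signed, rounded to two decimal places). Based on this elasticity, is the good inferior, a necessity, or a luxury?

%ΔQ = (72.06 − 102.4)/[( 102.4 + 72.06)/2] = -30.34/87.23 = -0.347816…
%ΔIncome = (81080 − 90770)/[( 90770 + 81080)/2] = -9690/85925 = -0.112772…
E_income = (-30.34/87.23) / (-9690/85925) = 3.0842…
E_income > 1 ⇒ normal good, luxury.

3.08; luxury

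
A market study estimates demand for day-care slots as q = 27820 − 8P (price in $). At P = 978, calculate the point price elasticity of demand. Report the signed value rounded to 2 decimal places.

-0.39

dq/dP = −8. At P = 978, q = 27820 − 8(978) = 19996.
Ed = (dq/dP)·(P/q) = −8 × (978/19996) = -0.3912…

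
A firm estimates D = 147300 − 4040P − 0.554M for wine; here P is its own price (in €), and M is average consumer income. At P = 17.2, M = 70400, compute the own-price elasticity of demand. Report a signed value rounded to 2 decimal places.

-1.79

At the given values, D = 147300 − 4040(17.2) − 0.554(70400) = 38810.4.
∂D/∂P = −4040.
E = (-4040) × (17.2/38810.4) = -1.7904…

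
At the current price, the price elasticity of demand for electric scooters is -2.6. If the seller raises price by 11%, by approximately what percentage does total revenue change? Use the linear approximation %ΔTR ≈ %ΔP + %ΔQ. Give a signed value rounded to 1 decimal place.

-17.6%

%ΔQ ≈ Ed × %ΔP = (-2.6) × (+11%) = -28.6000%
%ΔTR ≈ %ΔP + %ΔQ = (+11%) + (-28.6000%) = -17.6000%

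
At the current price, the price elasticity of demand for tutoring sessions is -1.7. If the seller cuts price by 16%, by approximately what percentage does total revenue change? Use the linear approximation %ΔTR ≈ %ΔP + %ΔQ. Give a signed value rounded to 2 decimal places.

%ΔQ ≈ Ed × %ΔP = (-1.7) × (-16%) = +27.2000%
%ΔTR ≈ %ΔP + %ΔQ = (-16%) + (+27.2000%) = +11.2000%

+11.20%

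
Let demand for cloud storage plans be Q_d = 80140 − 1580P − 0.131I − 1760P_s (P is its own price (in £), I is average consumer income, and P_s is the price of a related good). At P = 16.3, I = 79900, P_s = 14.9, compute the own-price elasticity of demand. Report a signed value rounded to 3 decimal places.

-1.455

At the given values, Q_d = 80140 − 1580(16.3) − 0.131(79900) − 1760(14.9) = 17695.1.
∂Q_d/∂P = −1580.
E = (-1580) × (16.3/17695.1) = -1.45543…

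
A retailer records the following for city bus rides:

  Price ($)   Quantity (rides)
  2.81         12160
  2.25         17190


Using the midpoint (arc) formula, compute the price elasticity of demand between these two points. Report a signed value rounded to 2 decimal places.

%ΔQ = (17190 − 12160) / [(12160 + 17190)/2] = 5030/14675 = 0.342759…
%ΔP = (2.25 − 2.81) / [(2.81 + 2.25)/2] = -0.56/2.53 = -0.221343…
Arc Ed = %ΔQ / %ΔP = (5030/14675) / (-0.56/2.53) = -1.5485…

-1.55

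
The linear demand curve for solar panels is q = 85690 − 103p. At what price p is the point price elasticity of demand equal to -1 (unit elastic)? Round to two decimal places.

Ed = −103p/(85690 − 103p). Set this equal to -1:
103p = 1·(85690 − 103p) ⇒ 103p(1 + 1) = 1·85690
p = 1·85690 / (103·2) = 415.9708…

415.97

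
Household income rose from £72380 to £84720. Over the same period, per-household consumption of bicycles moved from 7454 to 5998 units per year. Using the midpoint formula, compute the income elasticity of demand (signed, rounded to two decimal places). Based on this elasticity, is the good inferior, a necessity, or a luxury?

%ΔQ = (5998 − 7454)/[( 7454 + 5998)/2] = -1456/6726 = -0.216473…
%ΔIncome = (84720 − 72380)/[( 72380 + 84720)/2] = 12340/78550 = 0.157097…
E_income = (-1456/6726) / (12340/78550) = -1.3779…
E_income < 0 ⇒ inferior good.

-1.38; inferior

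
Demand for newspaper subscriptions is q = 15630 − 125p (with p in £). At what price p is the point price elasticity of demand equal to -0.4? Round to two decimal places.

Ed = −125p/(15630 − 125p). Set this equal to -0.4:
125p = 0.4·(15630 − 125p) ⇒ 125p(1 + 0.4) = 0.4·15630
p = 0.4·15630 / (125·1.4) = 35.7257…

35.73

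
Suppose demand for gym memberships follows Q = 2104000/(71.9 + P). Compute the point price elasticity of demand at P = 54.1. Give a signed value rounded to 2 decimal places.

dQ/dP = −2104000/(71.9 + P)² = -132.527. At P = 54.1, Q = 16698.4.
Ed = (dQ/dP)·(P/Q) = (-132.527) × (54.1/16698.4) = -0.4293…

-0.43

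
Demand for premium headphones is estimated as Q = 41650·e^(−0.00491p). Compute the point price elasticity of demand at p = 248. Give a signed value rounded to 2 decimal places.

-1.22

dQ/dp = −0.00491·Q = -60.5152. At p = 248, Q = 12324.9.
Ed = (dQ/dp)·(p/Q) = (-60.5152) × (248/12324.9) = -1.2176…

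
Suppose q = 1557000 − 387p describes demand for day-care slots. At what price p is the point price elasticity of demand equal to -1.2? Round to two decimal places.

2194.50

Ed = −387p/(1557000 − 387p). Set this equal to -1.2:
387p = 1.2·(1557000 − 387p) ⇒ 387p(1 + 1.2) = 1.2·1557000
p = 1.2·1557000 / (387·2.2) = 2194.5031…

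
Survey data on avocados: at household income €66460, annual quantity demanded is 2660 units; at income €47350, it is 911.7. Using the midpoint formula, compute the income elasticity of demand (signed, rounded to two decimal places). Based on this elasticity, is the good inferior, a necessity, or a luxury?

2.92; luxury

%ΔQ = (911.7 − 2660)/[( 2660 + 911.7)/2] = -1748.3/1785.85 = -0.978973…
%ΔIncome = (47350 − 66460)/[( 66460 + 47350)/2] = -19110/56905 = -0.335822…
E_income = (-1748.3/1785.85) / (-19110/56905) = 2.9151…
E_income > 1 ⇒ normal good, luxury.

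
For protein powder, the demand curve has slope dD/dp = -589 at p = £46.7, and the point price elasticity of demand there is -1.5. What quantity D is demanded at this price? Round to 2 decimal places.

Ed = (dD/dp)·(p/D) ⇒ D = (dD/dp)·p/Ed = (-589)·46.7/(-1.5) = 18337.5333…

18337.53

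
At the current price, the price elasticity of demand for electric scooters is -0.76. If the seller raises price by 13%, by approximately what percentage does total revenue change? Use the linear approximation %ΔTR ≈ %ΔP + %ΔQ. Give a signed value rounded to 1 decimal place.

%ΔQ ≈ Ed × %ΔP = (-0.76) × (+13%) = -9.8800%
%ΔTR ≈ %ΔP + %ΔQ = (+13%) + (-9.8800%) = +3.1200%

+3.1%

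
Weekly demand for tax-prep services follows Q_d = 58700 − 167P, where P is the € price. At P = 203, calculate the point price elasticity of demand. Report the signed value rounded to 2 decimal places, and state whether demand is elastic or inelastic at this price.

dQ_d/dP = −167. At P = 203, Q_d = 58700 − 167(203) = 24799.
Ed = (dQ_d/dP)·(P/Q_d) = −167 × (203/24799) = -1.3670…
|Ed| = 1.37 > 1, so demand is elastic.

-1.37; elastic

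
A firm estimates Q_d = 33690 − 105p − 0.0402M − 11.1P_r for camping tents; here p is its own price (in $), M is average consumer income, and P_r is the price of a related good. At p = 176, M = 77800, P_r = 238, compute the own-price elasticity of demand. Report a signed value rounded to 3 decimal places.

-1.957

At the given values, Q_d = 33690 − 105(176) − 0.0402(77800) − 11.1(238) = 9440.64.
∂Q_d/∂p = −105.
E = (-105) × (176/9440.64) = -1.95749…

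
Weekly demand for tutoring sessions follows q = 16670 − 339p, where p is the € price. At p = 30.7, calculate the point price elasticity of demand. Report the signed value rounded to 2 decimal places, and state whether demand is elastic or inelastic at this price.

-1.66; elastic

dq/dp = −339. At p = 30.7, q = 16670 − 339(30.7) = 6262.7.
Ed = (dq/dp)·(p/q) = −339 × (30.7/6262.7) = -1.6617…
|Ed| = 1.66 > 1, so demand is elastic.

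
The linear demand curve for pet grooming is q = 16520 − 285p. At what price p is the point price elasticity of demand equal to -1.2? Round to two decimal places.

31.62

Ed = −285p/(16520 − 285p). Set this equal to -1.2:
285p = 1.2·(16520 − 285p) ⇒ 285p(1 + 1.2) = 1.2·16520
p = 1.2·16520 / (285·2.2) = 31.6172…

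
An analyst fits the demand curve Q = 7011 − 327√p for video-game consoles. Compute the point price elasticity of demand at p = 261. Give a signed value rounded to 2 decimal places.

dQ/dp = −327/(2√p) = -10.1204. At p = 261, Q = 1728.15.
Ed = (dQ/dp)·(p/Q) = (-10.1204) × (261/1728.15) = -1.5284…

-1.53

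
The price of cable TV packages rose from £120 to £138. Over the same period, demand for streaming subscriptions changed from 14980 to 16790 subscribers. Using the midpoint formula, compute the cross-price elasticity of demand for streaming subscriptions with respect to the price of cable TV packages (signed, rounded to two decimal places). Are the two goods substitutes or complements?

%ΔQ_{streaming subscriptions} = (16790 − 14980)/avg = 1810/15885 = 0.113943…
%ΔP_{cable TV packages} = (138 − 120)/avg = 18/129 = 0.139534…
E_cross = (1810/15885) / (18/129) = 0.8165…
E_cross > 0 ⇒ the goods are substitutes.

0.82; substitutes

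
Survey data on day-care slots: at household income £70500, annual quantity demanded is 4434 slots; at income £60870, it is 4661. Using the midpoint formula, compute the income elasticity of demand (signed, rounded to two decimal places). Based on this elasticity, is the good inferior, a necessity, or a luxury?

%ΔQ = (4661 − 4434)/[( 4434 + 4661)/2] = 227/4547.5 = 0.049917…
%ΔIncome = (60870 − 70500)/[( 70500 + 60870)/2] = -9630/65685 = -0.146608…
E_income = (227/4547.5) / (-9630/65685) = -0.3404…
E_income < 0 ⇒ inferior good.

-0.34; inferior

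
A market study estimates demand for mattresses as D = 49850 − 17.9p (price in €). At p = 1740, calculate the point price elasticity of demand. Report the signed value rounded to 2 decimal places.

-1.67

dD/dp = −17.9. At p = 1740, D = 49850 − 17.9(1740) = 18704.
Ed = (dD/dp)·(p/D) = −17.9 × (1740/18704) = -1.6652…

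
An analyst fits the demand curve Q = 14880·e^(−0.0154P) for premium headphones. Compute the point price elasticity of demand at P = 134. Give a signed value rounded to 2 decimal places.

-2.06

dQ/dP = −0.0154·Q = -29.1014. At P = 134, Q = 1889.7.
Ed = (dQ/dP)·(P/Q) = (-29.1014) × (134/1889.7) = -2.0636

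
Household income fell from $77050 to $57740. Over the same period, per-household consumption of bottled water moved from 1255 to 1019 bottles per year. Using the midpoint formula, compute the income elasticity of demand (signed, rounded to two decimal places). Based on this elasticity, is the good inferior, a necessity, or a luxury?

%ΔQ = (1019 − 1255)/[( 1255 + 1019)/2] = -236/1137 = -0.207563…
%ΔIncome = (57740 − 77050)/[( 77050 + 57740)/2] = -19310/67395 = -0.286519…
E_income = (-236/1137) / (-19310/67395) = 0.7244…
0 < E_income < 1 ⇒ normal good, necessity.

0.72; necessity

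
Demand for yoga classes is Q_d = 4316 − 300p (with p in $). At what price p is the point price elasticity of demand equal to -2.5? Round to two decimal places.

10.28

Ed = −300p/(4316 − 300p). Set this equal to -2.5:
300p = 2.5·(4316 − 300p) ⇒ 300p(1 + 2.5) = 2.5·4316
p = 2.5·4316 / (300·3.5) = 10.2761…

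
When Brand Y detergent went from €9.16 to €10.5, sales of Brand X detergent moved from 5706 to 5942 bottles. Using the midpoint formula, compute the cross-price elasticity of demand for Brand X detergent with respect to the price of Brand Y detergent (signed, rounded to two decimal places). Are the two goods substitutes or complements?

0.30; substitutes

%ΔQ_{Brand X detergent} = (5942 − 5706)/avg = 236/5824 = 0.040521…
%ΔP_{Brand Y detergent} = (10.5 − 9.16)/avg = 1.34/9.83 = 0.136317…
E_cross = (236/5824) / (1.34/9.83) = 0.2972…
E_cross > 0 ⇒ the goods are substitutes.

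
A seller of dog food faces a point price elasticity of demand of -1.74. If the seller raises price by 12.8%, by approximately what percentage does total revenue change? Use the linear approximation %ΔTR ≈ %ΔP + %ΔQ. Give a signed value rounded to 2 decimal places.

-9.47%

%ΔQ ≈ Ed × %ΔP = (-1.74) × (+12.8%) = -22.2720%
%ΔTR ≈ %ΔP + %ΔQ = (+12.8%) + (-22.2720%) = -9.4720%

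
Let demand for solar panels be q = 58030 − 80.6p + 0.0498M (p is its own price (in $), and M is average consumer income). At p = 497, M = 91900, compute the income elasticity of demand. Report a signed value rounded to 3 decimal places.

At the given values, q = 58030 − 80.6(497) + 0.0498(91900) = 22548.42.
∂q/∂M = 0.0498.
E = (0.0498) × (91900/22548.42) = 0.20296…

0.203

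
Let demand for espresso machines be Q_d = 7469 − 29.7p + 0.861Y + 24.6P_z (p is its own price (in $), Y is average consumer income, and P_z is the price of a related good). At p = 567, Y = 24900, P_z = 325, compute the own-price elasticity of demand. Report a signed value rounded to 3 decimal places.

At the given values, Q_d = 7469 − 29.7(567) + 0.861(24900) + 24.6(325) = 20063.
∂Q_d/∂p = −29.7.
E = (-29.7) × (567/20063) = -0.83935…

-0.839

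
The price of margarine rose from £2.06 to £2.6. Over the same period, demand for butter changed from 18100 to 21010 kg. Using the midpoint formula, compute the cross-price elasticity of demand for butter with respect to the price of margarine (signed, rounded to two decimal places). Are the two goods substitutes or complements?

%ΔQ_{butter} = (21010 − 18100)/avg = 2910/19555 = 0.148811…
%ΔP_{margarine} = (2.6 − 2.06)/avg = 0.54/2.33 = 0.231759…
E_cross = (2910/19555) / (0.54/2.33) = 0.6420…
E_cross > 0 ⇒ the goods are substitutes.

0.64; substitutes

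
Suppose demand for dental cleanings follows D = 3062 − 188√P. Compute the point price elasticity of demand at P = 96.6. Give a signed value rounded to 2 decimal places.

dD/dP = −188/(2√P) = -9.56399. At P = 96.6, D = 1214.24.
Ed = (dD/dP)·(P/D) = (-9.56399) × (96.6/1214.24) = -0.7608…

-0.76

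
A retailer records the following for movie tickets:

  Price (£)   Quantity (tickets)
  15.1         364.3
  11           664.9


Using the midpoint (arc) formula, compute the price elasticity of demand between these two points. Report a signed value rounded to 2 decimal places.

-1.86

%ΔQ = (664.9 − 364.3) / [(364.3 + 664.9)/2] = 300.6/514.6 = 0.584143…
%ΔP = (11 − 15.1) / [(15.1 + 11)/2] = -4.1/13.05 = -0.314176…
Arc Ed = %ΔQ / %ΔP = (300.6/514.6) / (-4.1/13.05) = -1.8592…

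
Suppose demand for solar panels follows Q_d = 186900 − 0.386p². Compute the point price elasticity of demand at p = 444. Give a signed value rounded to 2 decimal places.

-1.37

dQ_d/dp = −2·0.386·p = -342.768. At p = 444, Q_d = 110805.504.
Ed = (dQ_d/dp)·(p/Q_d) = (-342.768) × (444/110805.504) = -1.3734…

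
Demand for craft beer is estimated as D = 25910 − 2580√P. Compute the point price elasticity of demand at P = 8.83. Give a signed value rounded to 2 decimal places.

dD/dP = −2580/(2√P) = -434.12. At P = 8.83, D = 18243.4.
Ed = (dD/dP)·(P/D) = (-434.12) × (8.83/18243.4) = -0.2101…

-0.21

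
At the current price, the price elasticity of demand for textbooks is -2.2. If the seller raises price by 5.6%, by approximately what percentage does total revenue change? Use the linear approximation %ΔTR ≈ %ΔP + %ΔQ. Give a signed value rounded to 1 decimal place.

%ΔQ ≈ Ed × %ΔP = (-2.2) × (+5.6%) = -12.3200%
%ΔTR ≈ %ΔP + %ΔQ = (+5.6%) + (-12.3200%) = -6.7200%

-6.7%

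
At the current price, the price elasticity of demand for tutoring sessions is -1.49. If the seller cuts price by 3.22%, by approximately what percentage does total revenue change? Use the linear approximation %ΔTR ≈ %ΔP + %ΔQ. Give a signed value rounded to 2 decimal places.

%ΔQ ≈ Ed × %ΔP = (-1.49) × (-3.22%) = +4.7978%
%ΔTR ≈ %ΔP + %ΔQ = (-3.22%) + (+4.7978%) = +1.5778%

+1.58%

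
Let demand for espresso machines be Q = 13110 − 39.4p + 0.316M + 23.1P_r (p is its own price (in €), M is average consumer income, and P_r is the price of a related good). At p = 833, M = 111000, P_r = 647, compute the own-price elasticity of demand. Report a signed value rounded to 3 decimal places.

-1.083

At the given values, Q = 13110 − 39.4(833) + 0.316(111000) + 23.1(647) = 30311.5.
∂Q/∂p = −39.4.
E = (-39.4) × (833/30311.5) = -1.08276…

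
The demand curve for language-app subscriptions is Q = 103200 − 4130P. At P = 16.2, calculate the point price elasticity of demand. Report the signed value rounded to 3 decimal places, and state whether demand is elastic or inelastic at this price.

dQ/dP = −4130. At P = 16.2, Q = 103200 − 4130(16.2) = 36294.
Ed = (dQ/dP)·(P/Q) = −4130 × (16.2/36294) = -1.84344…
|Ed| = 1.843 > 1, so demand is elastic.

-1.843; elastic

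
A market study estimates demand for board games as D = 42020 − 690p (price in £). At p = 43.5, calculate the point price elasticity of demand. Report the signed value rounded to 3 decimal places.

-2.500

dD/dp = −690. At p = 43.5, D = 42020 − 690(43.5) = 12005.
Ed = (dD/dp)·(p/D) = −690 × (43.5/12005) = -2.50020…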